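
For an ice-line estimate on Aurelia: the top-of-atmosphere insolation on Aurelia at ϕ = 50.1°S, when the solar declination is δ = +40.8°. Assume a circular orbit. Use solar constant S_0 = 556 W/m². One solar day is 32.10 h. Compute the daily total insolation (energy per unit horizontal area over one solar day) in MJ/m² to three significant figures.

cos h₀ = −tan(-50.1°) tan(+40.800°) = 1.0323 ≥ 1 ⇒ polar night, h₀ = 0 and Q̄ = 0.
Daily total = Q̄ × 32.10 h × 3600 s/h = 0.00 MJ/m².

0.00 MJ/m²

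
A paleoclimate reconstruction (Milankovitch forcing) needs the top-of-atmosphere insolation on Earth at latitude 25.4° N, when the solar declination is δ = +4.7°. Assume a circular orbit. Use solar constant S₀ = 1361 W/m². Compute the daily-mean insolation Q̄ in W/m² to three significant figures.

Q̄ ≈ 414 W/m²

cos H₀ = −tan(+25.4°) tan(+4.700°) = -0.0390, H₀ = 1.6098 rad.
Bracket: H₀ sin φ sin δ + cos φ cos δ sin H₀ = 1.6098×0.42894×0.08194 + 0.90334×0.99664×0.99924 = 0.056580 + 0.899621 = 0.956201.
Q̄ = (S₀/π) × [bracket] = (1361/π) × 0.956201 = 414.2 W/m².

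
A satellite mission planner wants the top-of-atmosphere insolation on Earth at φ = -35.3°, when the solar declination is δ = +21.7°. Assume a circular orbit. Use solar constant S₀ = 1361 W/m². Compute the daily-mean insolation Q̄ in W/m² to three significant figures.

cos H₀ = −tan(-35.3°) tan(+21.700°) = 0.2818, H₀ = 1.2852 rad.
Bracket: H₀ sin φ sin δ + cos φ cos δ sin H₀ = 1.2852×-0.57786×0.36975 + 0.81614×0.92913×0.95948 = -0.274601 + 0.727574 = 0.452973.
Q̄ = (S₀/π) × [bracket] = (1361/π) × 0.452973 = 196.2 W/m².

Q̄ ≈ 196 W/m²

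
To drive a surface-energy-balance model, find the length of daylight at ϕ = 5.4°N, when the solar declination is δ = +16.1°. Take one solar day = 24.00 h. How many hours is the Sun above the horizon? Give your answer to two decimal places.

12.21 h

cos h₀ = −tan ϕ · tan δ = −tan(+5.4°) × tan(+16.100°) = -0.0273, so h₀ = 1.5981 rad = 91.56°.
Daylight = 2h₀/(2π) × 24.00 h = (1.5981/π) × 24.00 = 12.21 h.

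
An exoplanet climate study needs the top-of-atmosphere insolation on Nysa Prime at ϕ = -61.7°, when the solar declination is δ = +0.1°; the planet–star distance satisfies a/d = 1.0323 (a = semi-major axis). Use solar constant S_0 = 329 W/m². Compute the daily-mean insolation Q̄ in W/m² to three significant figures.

cos h₀ = −tan(-61.7°) tan(+0.100°) = 0.0032, h₀ = 1.5676 rad.
Bracket: h₀ sin ϕ sin δ + cos ϕ cos δ sin h₀ = 1.5676×-0.88048×0.00175 + 0.47409×1.00000×0.99999 = -0.002415 + 0.474085 = 0.471670.
Inverse-square distance factor (a/d)² = 1.0323² = 1.065643.
Q̄ = (S_0/π) × 1.065643 × [bracket] = (329/π) × 1.065643 × 0.471670 = 52.64 W/m².

Q̄ ≈ 52.6 W/m²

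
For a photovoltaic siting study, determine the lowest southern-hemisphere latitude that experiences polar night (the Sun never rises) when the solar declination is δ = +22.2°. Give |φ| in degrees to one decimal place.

|φ| = 67.8°

Polar night requires cos H₀ = −tan φ tan δ ≥ 1, i.e. tan φ tan δ ≤ −1.
The boundary is |tan φ| · |tan δ| = 1, so |φ| = 90° − |δ| = 90° − 22.2° = 67.8° in the southern hemisphere.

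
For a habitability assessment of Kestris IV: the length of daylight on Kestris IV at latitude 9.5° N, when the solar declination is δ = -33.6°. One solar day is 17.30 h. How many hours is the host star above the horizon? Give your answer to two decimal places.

8.04 h

cos H₀ = −tan φ · tan δ = −tan(+9.5°) × tan(-33.600°) = 0.1112, so H₀ = 1.4594 rad = 83.62°.
Daylight = 2H₀/(2π) × 17.30 h = (1.4594/π) × 17.30 = 8.04 h.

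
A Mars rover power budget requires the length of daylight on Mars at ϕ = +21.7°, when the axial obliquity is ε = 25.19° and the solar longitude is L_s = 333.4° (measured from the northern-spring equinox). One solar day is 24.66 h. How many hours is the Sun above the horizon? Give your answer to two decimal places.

Solar declination: sin δ = sin ε · sin L_s = sin 25.19° × sin 333.4° = -0.19058, so δ = -10.986°.
cos h₀ = −tan ϕ · tan δ = −tan(+21.7°) × tan(-10.986°) = 0.0773, so h₀ = 1.4935 rad = 85.57°.
Daylight = 2h₀/(2π) × 24.66 h = (1.4935/π) × 24.66 = 11.72 h.

11.72 h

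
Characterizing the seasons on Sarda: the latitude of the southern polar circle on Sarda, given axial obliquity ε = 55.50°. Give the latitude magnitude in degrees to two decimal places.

The polar circle is the lowest latitude that experiences at least one full rotation of continuous darkness at the northern-summer solstice; it lies at |φ| = 90° − ε = 90° − 55.50° = 34.50°.

34.50°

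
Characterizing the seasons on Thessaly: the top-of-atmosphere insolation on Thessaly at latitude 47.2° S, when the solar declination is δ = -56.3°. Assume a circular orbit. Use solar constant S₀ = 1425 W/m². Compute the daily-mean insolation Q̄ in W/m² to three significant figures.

Q̄ ≈ 870 W/m²

cos H₀ = −tan(-47.2°) tan(-56.300°) = -1.6192 ≤ −1 ⇒ polar day, H₀ = π.
Bracket: H₀ sin φ sin δ + cos φ cos δ sin H₀ = 3.1416×-0.73373×-0.83195 + 0.67944×0.55484×0.00000 = 1.917716 + 0.000000 = 1.917716.
Q̄ = (S₀/π) × [bracket] = (1425/π) × 1.917716 = 869.9 W/m².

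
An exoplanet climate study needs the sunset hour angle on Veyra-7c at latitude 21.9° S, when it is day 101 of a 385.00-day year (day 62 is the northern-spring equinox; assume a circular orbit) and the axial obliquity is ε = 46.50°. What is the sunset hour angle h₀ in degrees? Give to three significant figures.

Solar longitude: L_s = 360° × (101 − 62)/385.00 = 36.468°.
sin δ = sin 46.50° × sin 36.468° = 0.43114, so δ = +25.540°.
cos h₀ = −tan ϕ · tan δ = −tan(-21.9°) × tan(+25.540°) = 0.1921, so h₀ = 1.3775 rad = 78.93°.

h₀ = 78.9°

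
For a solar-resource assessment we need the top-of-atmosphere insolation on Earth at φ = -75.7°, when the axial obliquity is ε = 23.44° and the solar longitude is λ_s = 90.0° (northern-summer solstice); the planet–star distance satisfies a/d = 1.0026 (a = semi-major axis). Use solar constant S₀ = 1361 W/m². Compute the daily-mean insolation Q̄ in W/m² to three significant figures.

Q̄ ≈ 0.00 W/m²

Solar declination: sin δ = sin ε · sin λ_s = sin 23.44° × sin 90.0° = 0.39779, so δ = +23.440°.
cos H₀ = −tan(-75.7°) tan(+23.440°) = 1.7010 ≥ 1 ⇒ polar night, H₀ = 0 and Q̄ = 0.
Inverse-square distance factor (a/d)² = 1.0026² = 1.005207.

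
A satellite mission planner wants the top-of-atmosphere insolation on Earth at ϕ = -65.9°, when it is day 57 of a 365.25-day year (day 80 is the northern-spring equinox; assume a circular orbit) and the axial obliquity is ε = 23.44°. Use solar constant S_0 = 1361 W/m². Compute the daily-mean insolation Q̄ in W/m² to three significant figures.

Q̄ ≈ 281 W/m²

Solar longitude: L_s = 360° × (57 − 80)/365.25 = -22.669°, i.e. -22.669° + 360° = 337.331°.
sin δ = sin 23.44° × sin 337.331° = -0.15331, so δ = -8.819°.
cos h₀ = −tan(-65.9°) tan(-8.819°) = -0.3468, h₀ = 1.9250 rad.
Bracket: h₀ sin ϕ sin δ + cos ϕ cos δ sin h₀ = 1.9250×-0.91283×-0.15331 + 0.40833×0.98818×0.93793 = 0.269396 + 0.378458 = 0.647854.
Q̄ = (S_0/π) × [bracket] = (1361/π) × 0.647854 = 280.7 W/m².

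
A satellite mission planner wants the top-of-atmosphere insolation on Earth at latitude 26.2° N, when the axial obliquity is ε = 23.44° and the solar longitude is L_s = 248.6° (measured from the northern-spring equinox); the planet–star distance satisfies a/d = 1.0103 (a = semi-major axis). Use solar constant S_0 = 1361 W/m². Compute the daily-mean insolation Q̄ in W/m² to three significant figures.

Solar declination: sin δ = sin ε · sin L_s = sin 23.44° × sin 248.6° = -0.37036, so δ = -21.738°.
cos h₀ = −tan(+26.2°) tan(-21.738°) = 0.1962, h₀ = 1.3733 rad.
Bracket: h₀ sin ϕ sin δ + cos ϕ cos δ sin h₀ = 1.3733×0.44151×-0.37036 + 0.89726×0.92889×0.98057 = -0.224559 + 0.817262 = 0.592703.
Inverse-square distance factor (a/d)² = 1.0103² = 1.020706.
Q̄ = (S_0/π) × 1.020706 × [bracket] = (1361/π) × 1.020706 × 0.592703 = 262.1 W/m².

Q̄ ≈ 262 W/m²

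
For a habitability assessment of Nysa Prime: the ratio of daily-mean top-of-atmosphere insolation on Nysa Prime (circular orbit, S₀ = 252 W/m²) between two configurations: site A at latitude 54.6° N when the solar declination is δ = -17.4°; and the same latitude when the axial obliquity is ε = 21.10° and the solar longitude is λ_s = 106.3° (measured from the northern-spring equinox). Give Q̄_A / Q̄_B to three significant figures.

— Configuration A (φ=+54.6°):
cos H₀ = −tan(+54.6°) tan(-17.400°) = 0.4410, H₀ = 1.1141 rad.
Bracket: H₀ sin φ sin δ + cos φ cos δ sin H₀ = 1.1141×0.81513×-0.29904 + 0.57928×0.95424×0.89752 = -0.271569 + 0.496124 = 0.224555.
Q̄ = (S₀/π) × [bracket] = (252/π) × 0.224555 = 18.012 W/m².
— Configuration B (φ=+54.6°):
Solar declination: sin δ = sin ε · sin λ_s = sin 21.10° × sin 106.3° = 0.34553, so δ = +20.214°.
cos H₀ = −tan(+54.6°) tan(+20.214°) = -0.5181, H₀ = 2.1154 rad.
Bracket: H₀ sin φ sin δ + cos φ cos δ sin H₀ = 2.1154×0.81513×0.34553 + 0.57928×0.93841×0.85531 = 0.595806 + 0.464948 = 1.060754.
Q̄ = (S₀/π) × [bracket] = (252/π) × 1.060754 = 85.087 W/m².
Ratio Q̄_A / Q̄_B = 18.012 / 85.087 = 0.2117.

Q̄_A / Q̄_B ≈ 0.212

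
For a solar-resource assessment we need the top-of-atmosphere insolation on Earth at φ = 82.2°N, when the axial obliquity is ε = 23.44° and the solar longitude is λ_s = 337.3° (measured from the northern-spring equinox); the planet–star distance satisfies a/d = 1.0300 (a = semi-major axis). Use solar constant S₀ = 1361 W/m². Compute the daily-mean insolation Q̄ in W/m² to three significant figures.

Solar declination: sin δ = sin ε · sin λ_s = sin 23.44° × sin 337.3° = -0.15351, so δ = -8.830°.
cos H₀ = −tan(+82.2°) tan(-8.830°) = 1.1341 ≥ 1 ⇒ polar night, H₀ = 0 and Q̄ = 0.
Inverse-square distance factor (a/d)² = 1.0300² = 1.060900.

Q̄ ≈ 0.00 W/m²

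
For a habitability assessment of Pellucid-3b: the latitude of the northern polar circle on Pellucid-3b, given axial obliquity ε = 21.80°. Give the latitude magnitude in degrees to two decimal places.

68.20°

The polar circle is the lowest latitude that experiences at least one full rotation of continuous daylight at the northern-summer solstice; it lies at |φ| = 90° − ε = 90° − 21.80° = 68.20°.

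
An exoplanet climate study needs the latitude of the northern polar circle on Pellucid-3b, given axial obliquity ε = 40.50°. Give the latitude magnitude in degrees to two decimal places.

The polar circle is the lowest latitude that experiences at least one full rotation of continuous daylight at the northern-summer solstice; it lies at |φ| = 90° − ε = 90° − 40.50° = 49.50°.

49.50°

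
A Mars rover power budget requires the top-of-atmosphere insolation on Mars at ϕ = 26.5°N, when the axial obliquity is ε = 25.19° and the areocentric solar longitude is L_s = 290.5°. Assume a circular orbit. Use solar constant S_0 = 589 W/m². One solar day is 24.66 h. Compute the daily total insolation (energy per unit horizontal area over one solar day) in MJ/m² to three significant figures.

sin δ = sin 25.19° × sin 290.5° = -0.39867, so δ = -23.495°.
cos h₀ = −tan(+26.5°) tan(-23.495°) = 0.2167, h₀ = 1.3523 rad.
Bracket: h₀ sin ϕ sin δ + cos ϕ cos δ sin h₀ = 1.3523×0.44620×-0.39867 + 0.89493×0.91710×0.97623 = -0.240556 + 0.801231 = 0.560675.
Q̄ = (S_0/π) × [bracket] = (589/π) × 0.560675 = 105.12 W/m².
Daily total = Q̄ × 24.66 h × 3600 s/h = 105.12 × 24.66 × 3600 / 10⁶ = 9.332 MJ/m².

9.33 MJ/m²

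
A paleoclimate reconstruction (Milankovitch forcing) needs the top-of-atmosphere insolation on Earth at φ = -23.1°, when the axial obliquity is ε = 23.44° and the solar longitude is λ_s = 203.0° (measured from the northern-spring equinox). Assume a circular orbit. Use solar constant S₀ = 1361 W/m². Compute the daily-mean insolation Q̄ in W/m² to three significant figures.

Q̄ ≈ 436 W/m²

Solar declination: sin δ = sin ε · sin λ_s = sin 23.44° × sin 203.0° = -0.15543, so δ = -8.942°.
cos H₀ = −tan(-23.1°) tan(-8.942°) = -0.0671, H₀ = 1.6380 rad.
Bracket: H₀ sin φ sin δ + cos φ cos δ sin H₀ = 1.6380×-0.39234×-0.15543 + 0.91982×0.98785×0.99775 = 0.099888 + 0.906600 = 1.006488.
Q̄ = (S₀/π) × [bracket] = (1361/π) × 1.006488 = 436.0 W/m².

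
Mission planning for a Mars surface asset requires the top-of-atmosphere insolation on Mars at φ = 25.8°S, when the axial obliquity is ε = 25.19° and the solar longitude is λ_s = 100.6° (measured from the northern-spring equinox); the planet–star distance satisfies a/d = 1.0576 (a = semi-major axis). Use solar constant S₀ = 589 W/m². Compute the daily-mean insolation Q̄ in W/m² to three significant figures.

Q̄ ≈ 116 W/m²

Solar declination: sin δ = sin ε · sin λ_s = sin 25.19° × sin 100.6° = 0.41836, so δ = +24.731°.
cos H₀ = −tan(-25.8°) tan(+24.731°) = 0.2227, H₀ = 1.3462 rad.
Bracket: H₀ sin φ sin δ + cos φ cos δ sin H₀ = 1.3462×-0.43523×0.41836 + 0.90032×0.90828×0.97490 = -0.245120 + 0.797217 = 0.552097.
Inverse-square distance factor (a/d)² = 1.0576² = 1.118518.
Q̄ = (S₀/π) × 1.118518 × [bracket] = (589/π) × 1.118518 × 0.552097 = 115.8 W/m².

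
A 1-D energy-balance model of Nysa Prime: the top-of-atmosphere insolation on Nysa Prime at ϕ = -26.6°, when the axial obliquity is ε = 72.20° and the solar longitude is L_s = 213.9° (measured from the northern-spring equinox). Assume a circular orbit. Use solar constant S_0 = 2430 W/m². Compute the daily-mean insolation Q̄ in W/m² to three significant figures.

Q̄ ≈ 904 W/m²

Solar declination: sin δ = sin ε · sin L_s = sin 72.20° × sin 213.9° = -0.53105, so δ = -32.076°.
cos h₀ = −tan(-26.6°) tan(-32.076°) = -0.3138, h₀ = 1.8900 rad.
Bracket: h₀ sin ϕ sin δ + cos ϕ cos δ sin h₀ = 1.8900×-0.44776×-0.53105 + 0.89415×0.84734×0.94948 = 0.449410 + 0.719373 = 1.168783.
Q̄ = (S_0/π) × [bracket] = (2430/π) × 1.168783 = 904.0 W/m².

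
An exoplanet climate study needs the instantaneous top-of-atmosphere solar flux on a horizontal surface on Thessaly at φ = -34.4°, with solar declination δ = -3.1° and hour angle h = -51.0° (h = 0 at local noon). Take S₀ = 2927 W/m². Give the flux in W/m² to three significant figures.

cos θ_z = sin φ sin δ + cos φ cos δ cos h = 0.030553 + 0.518501 = 0.549054.
Flux = S₀ · cos θ_z = 2927 × 0.549054 = 1607 W/m².

1.61e+03 W/m²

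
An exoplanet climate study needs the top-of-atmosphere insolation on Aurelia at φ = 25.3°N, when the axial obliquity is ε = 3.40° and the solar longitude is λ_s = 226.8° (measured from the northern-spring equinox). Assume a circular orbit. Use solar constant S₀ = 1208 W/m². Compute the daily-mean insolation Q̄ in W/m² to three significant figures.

Solar declination: sin δ = sin ε · sin λ_s = sin 3.40° × sin 226.8° = -0.04323, so δ = -2.478°.
cos H₀ = −tan(+25.3°) tan(-2.478°) = 0.0205, H₀ = 1.5503 rad.
Bracket: H₀ sin φ sin δ + cos φ cos δ sin H₀ = 1.5503×0.42736×-0.04323 + 0.90408×0.99907×0.99979 = -0.028641 + 0.903050 = 0.874409.
Q̄ = (S₀/π) × [bracket] = (1208/π) × 0.874409 = 336.2 W/m².

Q̄ ≈ 336 W/m²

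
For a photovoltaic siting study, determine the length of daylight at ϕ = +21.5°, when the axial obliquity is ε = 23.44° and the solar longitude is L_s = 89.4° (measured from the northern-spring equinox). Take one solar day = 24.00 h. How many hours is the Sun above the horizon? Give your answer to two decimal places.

Solar declination: sin δ = sin ε · sin L_s = sin 23.44° × sin 89.4° = 0.39777, so δ = +23.439°.
cos h₀ = −tan ϕ · tan δ = −tan(+21.5°) × tan(+23.439°) = -0.1708, so h₀ = 1.7424 rad = 99.83°.
Daylight = 2h₀/(2π) × 24.00 h = (1.7424/π) × 24.00 = 13.31 h.

13.31 h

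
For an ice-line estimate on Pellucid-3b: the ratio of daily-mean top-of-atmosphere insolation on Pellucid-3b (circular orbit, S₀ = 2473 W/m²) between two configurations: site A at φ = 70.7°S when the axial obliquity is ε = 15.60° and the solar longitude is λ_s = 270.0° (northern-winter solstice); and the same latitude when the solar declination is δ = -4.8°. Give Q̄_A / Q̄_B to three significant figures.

Q̄_A / Q̄_B ≈ 1.78

— Configuration A (φ=-70.7°):
Solar declination: sin δ = sin ε · sin λ_s = sin 15.60° × sin 270.0° = -0.26892, so δ = -15.600°.
cos H₀ = −tan(-70.7°) tan(-15.600°) = -0.7973, H₀ = 2.4936 rad.
Bracket: H₀ sin φ sin δ + cos φ cos δ sin H₀ = 2.4936×-0.94380×-0.26892 + 0.33051×0.96316×0.60360 = 0.632892 + 0.192146 = 0.825038.
Q̄ = (S₀/π) × [bracket] = (2473/π) × 0.825038 = 649.45 W/m².
— Configuration B (φ=-70.7°):
cos H₀ = −tan(-70.7°) tan(-4.800°) = -0.2398, H₀ = 1.8129 rad.
Bracket: H₀ sin φ sin δ + cos φ cos δ sin H₀ = 1.8129×-0.94380×-0.08368 + 0.33051×0.99649×0.97083 = 0.143178 + 0.319743 = 0.462921.
Q̄ = (S₀/π) × [bracket] = (2473/π) × 0.462921 = 364.40 W/m².
Ratio Q̄_A / Q̄_B = 649.45 / 364.40 = 1.782.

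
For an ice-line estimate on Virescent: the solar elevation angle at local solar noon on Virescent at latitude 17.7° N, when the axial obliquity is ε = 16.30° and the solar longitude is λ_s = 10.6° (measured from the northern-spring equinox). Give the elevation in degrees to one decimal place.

75.3°

Solar declination: sin δ = sin ε · sin λ_s = sin 16.30° × sin 10.6° = 0.05163, so δ = +2.959°.
At local noon the hour angle is zero, so the zenith angle equals |φ − δ| = |+17.7° − (+2.959°)| = 14.741°.
Elevation = 90° − 14.741° = 75.3°.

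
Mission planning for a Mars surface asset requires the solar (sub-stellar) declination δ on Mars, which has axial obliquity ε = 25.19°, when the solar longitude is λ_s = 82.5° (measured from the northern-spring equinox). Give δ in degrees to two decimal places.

δ = +24.96°

sin δ = sin ε · sin λ_s = sin 25.19° × sin 82.5° = 0.421980.
δ = arcsin(0.421980) = +24.96°.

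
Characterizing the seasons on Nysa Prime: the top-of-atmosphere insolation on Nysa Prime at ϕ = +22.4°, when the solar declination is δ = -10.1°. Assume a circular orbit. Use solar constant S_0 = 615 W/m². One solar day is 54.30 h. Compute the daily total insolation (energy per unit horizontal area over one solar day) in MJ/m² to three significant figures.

30.9 MJ/m²

cos h₀ = −tan(+22.4°) tan(-10.100°) = 0.0734, h₀ = 1.4973 rad.
Bracket: h₀ sin ϕ sin δ + cos ϕ cos δ sin h₀ = 1.4973×0.38107×-0.17537 + 0.92455×0.98450×0.99730 = -0.100062 + 0.907762 = 0.807700.
Q̄ = (S_0/π) × [bracket] = (615/π) × 0.807700 = 158.12 W/m².
Daily total = Q̄ × 54.30 h × 3600 s/h = 158.12 × 54.30 × 3600 / 10⁶ = 30.91 MJ/m².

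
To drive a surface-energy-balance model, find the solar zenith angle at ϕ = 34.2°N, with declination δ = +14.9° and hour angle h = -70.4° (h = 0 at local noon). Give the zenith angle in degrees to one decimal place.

cos θ_z = sin ϕ sin δ + cos ϕ cos δ cos h = 0.144530 + 0.268117 = 0.412647.
θ_z = arccos(0.412647) = 65.6°.

θ_z = 65.6°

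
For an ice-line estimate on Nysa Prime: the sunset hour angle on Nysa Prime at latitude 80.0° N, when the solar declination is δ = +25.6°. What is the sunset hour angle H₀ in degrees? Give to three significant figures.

H₀ = 180°

Sunrise equation: cos H₀ = −tan φ · tan δ = -2.7172 ≤ −1, so the host star never sets (polar day) and H₀ = π.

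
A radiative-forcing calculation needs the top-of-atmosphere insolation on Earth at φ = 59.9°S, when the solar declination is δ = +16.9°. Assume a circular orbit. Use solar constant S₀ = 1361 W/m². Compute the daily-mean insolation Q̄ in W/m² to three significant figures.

Q̄ ≈ 66.0 W/m²

cos H₀ = −tan(-59.9°) tan(+16.900°) = 0.5241, H₀ = 1.0191 rad.
Bracket: H₀ sin φ sin δ + cos φ cos δ sin H₀ = 1.0191×-0.86515×0.29070 + 0.50151×0.95681×0.85164 = -0.256303 + 0.408659 = 0.152356.
Q̄ = (S₀/π) × [bracket] = (1361/π) × 0.152356 = 66.00 W/m².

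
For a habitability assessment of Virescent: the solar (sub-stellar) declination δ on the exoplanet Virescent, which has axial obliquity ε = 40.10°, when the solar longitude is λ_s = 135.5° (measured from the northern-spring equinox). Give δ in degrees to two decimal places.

sin δ = sin ε · sin λ_s = sin 40.10° × sin 135.5° = 0.451472.
δ = arcsin(0.451472) = +26.84°.

δ = +26.84°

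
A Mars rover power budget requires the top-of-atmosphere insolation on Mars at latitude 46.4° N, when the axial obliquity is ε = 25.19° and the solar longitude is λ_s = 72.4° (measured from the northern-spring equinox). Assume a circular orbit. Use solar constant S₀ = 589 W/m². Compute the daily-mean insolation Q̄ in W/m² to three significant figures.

Solar declination: sin δ = sin ε · sin λ_s = sin 25.19° × sin 72.4° = 0.40570, so δ = +23.935°.
cos H₀ = −tan(+46.4°) tan(+23.935°) = -0.4661, H₀ = 2.0557 rad.
Bracket: H₀ sin φ sin δ + cos φ cos δ sin H₀ = 2.0557×0.72417×0.40570 + 0.68962×0.91401×0.88473 = 0.603956 + 0.557663 = 1.161619.
Q̄ = (S₀/π) × [bracket] = (589/π) × 1.161619 = 217.8 W/m².

Q̄ ≈ 218 W/m²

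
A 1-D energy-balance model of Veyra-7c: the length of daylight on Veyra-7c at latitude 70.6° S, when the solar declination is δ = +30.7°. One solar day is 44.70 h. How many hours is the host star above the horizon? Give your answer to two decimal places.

0.00 h

cos h₀ = −tan ϕ · tan δ = 1.6861 ≥ 1, so the host star never rises (polar night) and h₀ = 0.
Daylight = 2h₀/(2π) × 44.70 h = (0.0000/π) × 44.70 = 0.00 h.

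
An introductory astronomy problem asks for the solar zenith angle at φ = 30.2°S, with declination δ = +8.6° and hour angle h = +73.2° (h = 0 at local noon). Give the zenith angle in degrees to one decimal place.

cos θ_z = sin φ sin δ + cos φ cos δ cos h = -0.075219 + 0.246994 = 0.171775.
θ_z = arccos(0.171775) = 80.1°.

θ_z = 80.1°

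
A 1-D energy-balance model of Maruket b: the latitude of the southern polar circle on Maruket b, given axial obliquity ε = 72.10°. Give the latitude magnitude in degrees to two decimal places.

The polar circle is the lowest latitude that experiences at least one full rotation of continuous darkness at the northern-summer solstice; it lies at |φ| = 90° − ε = 90° − 72.10° = 17.90°.

17.90°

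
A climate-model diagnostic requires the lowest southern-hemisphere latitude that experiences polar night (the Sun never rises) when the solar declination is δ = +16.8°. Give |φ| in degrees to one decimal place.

|φ| = 73.2°

Polar night requires cos H₀ = −tan φ tan δ ≥ 1, i.e. tan φ tan δ ≤ −1.
The boundary is |tan φ| · |tan δ| = 1, so |φ| = 90° − |δ| = 90° − 16.8° = 73.2° in the southern hemisphere.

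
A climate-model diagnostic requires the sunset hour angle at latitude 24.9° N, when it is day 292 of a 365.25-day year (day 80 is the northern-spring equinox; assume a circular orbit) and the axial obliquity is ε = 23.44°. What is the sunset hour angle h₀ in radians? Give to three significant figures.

h₀ = 1.48 rad

Solar longitude: L_s = 360° × (292 − 80)/365.25 = 208.953°.
sin δ = sin 23.44° × sin 208.953° = -0.19256, so δ = -11.103°.
cos h₀ = −tan ϕ · tan δ = −tan(+24.9°) × tan(-11.103°) = 0.0911, so h₀ = 1.4796 rad = 84.77°.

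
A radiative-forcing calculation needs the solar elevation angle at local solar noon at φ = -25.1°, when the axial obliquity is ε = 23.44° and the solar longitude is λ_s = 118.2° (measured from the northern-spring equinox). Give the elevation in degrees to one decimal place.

Solar declination: sin δ = sin ε · sin λ_s = sin 23.44° × sin 118.2° = 0.35057, so δ = +20.522°.
At local noon the hour angle is zero, so the zenith angle equals |φ − δ| = |-25.1° − (+20.522°)| = 45.622°.
Elevation = 90° − 45.622° = 44.4°.

44.4°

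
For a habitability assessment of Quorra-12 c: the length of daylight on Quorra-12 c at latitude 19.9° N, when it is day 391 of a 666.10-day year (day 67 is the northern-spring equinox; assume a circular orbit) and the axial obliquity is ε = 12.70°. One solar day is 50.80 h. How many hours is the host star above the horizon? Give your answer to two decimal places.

Solar longitude: λ_s = 360° × (391 − 67)/666.10 = 175.109°.
sin δ = sin 12.70° × sin 175.109° = 0.01874, so δ = +1.074°.
cos H₀ = −tan φ · tan δ = −tan(+19.9°) × tan(+1.074°) = -0.0068, so H₀ = 1.5776 rad = 90.39°.
Daylight = 2H₀/(2π) × 50.80 h = (1.5776/π) × 50.80 = 25.51 h.

25.51 h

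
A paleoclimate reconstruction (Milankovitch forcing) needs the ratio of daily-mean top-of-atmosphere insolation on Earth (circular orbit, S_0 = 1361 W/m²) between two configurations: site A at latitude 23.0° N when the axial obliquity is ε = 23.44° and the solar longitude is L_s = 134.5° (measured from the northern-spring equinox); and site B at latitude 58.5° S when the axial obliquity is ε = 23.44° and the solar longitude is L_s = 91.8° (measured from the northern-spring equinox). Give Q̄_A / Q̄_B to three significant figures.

Q̄_A / Q̄_B ≈ 14.6

— Configuration A (ϕ=+23.0°):
Solar declination: sin δ = sin ε · sin L_s = sin 23.44° × sin 134.5° = 0.28372, so δ = +16.483°.
cos h₀ = −tan(+23.0°) tan(+16.483°) = -0.1256, h₀ = 1.6967 rad.
Bracket: h₀ sin ϕ sin δ + cos ϕ cos δ sin h₀ = 1.6967×0.39073×0.28372 + 0.92050×0.95891×0.99208 = 0.188093 + 0.875686 = 1.063779.
Q̄ = (S_0/π) × [bracket] = (1361/π) × 1.063779 = 460.85 W/m².
— Configuration B (ϕ=-58.5°):
Solar declination: sin δ = sin ε · sin L_s = sin 23.44° × sin 91.8° = 0.39759, so δ = +23.428°.
cos h₀ = −tan(-58.5°) tan(+23.428°) = 0.7071, h₀ = 0.7854 rad.
Bracket: h₀ sin ϕ sin δ + cos ϕ cos δ sin h₀ = 0.7854×-0.85264×0.39759 + 0.52250×0.91756×0.70711 = -0.266251 + 0.339006 = 0.072755.
Q̄ = (S_0/π) × [bracket] = (1361/π) × 0.072755 = 31.519 W/m².
Ratio Q̄_A / Q̄_B = 460.85 / 31.519 = 14.62.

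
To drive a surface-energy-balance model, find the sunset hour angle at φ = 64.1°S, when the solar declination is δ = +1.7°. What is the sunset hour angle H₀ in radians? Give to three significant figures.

H₀ = 1.51 rad

cos H₀ = −tan φ · tan δ = −tan(-64.1°) × tan(+1.700°) = 0.0611, so H₀ = 1.5096 rad = 86.50°.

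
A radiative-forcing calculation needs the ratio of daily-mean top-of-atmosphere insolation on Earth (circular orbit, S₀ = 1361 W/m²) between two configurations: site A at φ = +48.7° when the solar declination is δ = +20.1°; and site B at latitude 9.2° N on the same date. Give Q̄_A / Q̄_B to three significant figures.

Q̄_A / Q̄_B ≈ 1.06

— Configuration A (φ=+48.7°):
cos H₀ = −tan(+48.7°) tan(+20.100°) = -0.4165, H₀ = 2.0004 rad.
Bracket: H₀ sin φ sin δ + cos φ cos δ sin H₀ = 2.0004×0.75126×0.34366 + 0.66000×0.93909×0.90911 = 0.516459 + 0.563466 = 1.079925.
Q̄ = (S₀/π) × [bracket] = (1361/π) × 1.079925 = 467.84 W/m².
— Configuration B (φ=+9.2°):
cos H₀ = −tan(+9.2°) tan(+20.100°) = -0.0593, H₀ = 1.6301 rad.
Bracket: H₀ sin φ sin δ + cos φ cos δ sin H₀ = 1.6301×0.15988×0.34366 + 0.98714×0.93909×0.99824 = 0.089565 + 0.925382 = 1.014947.
Q̄ = (S₀/π) × [bracket] = (1361/π) × 1.014947 = 439.70 W/m².
Ratio Q̄_A / Q̄_B = 467.84 / 439.70 = 1.064.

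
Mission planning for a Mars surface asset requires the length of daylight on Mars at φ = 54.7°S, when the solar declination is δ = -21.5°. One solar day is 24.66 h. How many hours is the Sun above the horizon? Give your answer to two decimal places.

16.96 h

cos H₀ = −tan φ · tan δ = −tan(-54.7°) × tan(-21.500°) = -0.5563, so H₀ = 2.1608 rad = 123.80°.
Daylight = 2H₀/(2π) × 24.66 h = (2.1608/π) × 24.66 = 16.96 h.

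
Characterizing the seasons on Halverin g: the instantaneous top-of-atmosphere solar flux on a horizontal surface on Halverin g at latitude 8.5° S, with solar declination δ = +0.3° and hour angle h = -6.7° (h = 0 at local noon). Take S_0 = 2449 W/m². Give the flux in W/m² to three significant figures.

cos θ_z = sin ϕ sin δ + cos ϕ cos δ cos h = -0.000774 + 0.982248 = 0.981474.
Flux = S_0 · cos θ_z = 2449 × 0.981474 = 2404 W/m².

2.40e+03 W/m²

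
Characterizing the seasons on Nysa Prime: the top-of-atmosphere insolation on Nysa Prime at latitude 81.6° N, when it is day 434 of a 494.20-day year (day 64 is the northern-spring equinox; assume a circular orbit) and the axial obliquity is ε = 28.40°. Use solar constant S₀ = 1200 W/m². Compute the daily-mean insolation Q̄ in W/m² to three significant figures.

Q̄ ≈ 0.00 W/m²

Solar longitude: λ_s = 360° × (434 − 64)/494.20 = 269.527°.
sin δ = sin 28.40° × sin 269.527° = -0.47561, so δ = -28.399°.
cos H₀ = −tan(+81.6°) tan(-28.399°) = 3.6614 ≥ 1 ⇒ polar night, H₀ = 0 and Q̄ = 0.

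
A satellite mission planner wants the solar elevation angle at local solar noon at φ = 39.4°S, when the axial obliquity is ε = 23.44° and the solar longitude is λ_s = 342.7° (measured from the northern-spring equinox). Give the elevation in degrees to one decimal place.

57.4°

Solar declination: sin δ = sin ε · sin λ_s = sin 23.44° × sin 342.7° = -0.11829, so δ = -6.794°.
At local noon the hour angle is zero, so the zenith angle equals |φ − δ| = |-39.4° − (-6.794°)| = 32.606°.
Elevation = 90° − 32.606° = 57.4°.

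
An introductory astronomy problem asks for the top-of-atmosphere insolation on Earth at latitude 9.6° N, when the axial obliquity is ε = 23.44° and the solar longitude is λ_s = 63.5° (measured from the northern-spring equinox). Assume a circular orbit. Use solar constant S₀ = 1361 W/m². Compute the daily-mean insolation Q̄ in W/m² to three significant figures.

Q̄ ≈ 440 W/m²

Solar declination: sin δ = sin ε · sin λ_s = sin 23.44° × sin 63.5° = 0.35599, so δ = +20.854°.
cos H₀ = −tan(+9.6°) tan(+20.854°) = -0.0644, H₀ = 1.6353 rad.
Bracket: H₀ sin φ sin δ + cos φ cos δ sin H₀ = 1.6353×0.16677×0.35599 + 0.98600×0.93449×0.99792 = 0.097085 + 0.919491 = 1.016576.
Q̄ = (S₀/π) × [bracket] = (1361/π) × 1.016576 = 440.4 W/m².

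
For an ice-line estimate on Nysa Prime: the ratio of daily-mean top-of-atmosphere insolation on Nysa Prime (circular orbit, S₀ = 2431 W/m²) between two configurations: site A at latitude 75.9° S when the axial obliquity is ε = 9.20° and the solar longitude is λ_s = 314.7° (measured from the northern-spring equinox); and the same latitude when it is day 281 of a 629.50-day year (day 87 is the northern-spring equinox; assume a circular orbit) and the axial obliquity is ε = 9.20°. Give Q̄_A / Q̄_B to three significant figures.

Q̄_A / Q̄_B ≈ 7.54

— Configuration A (φ=-75.9°):
Solar declination: sin δ = sin ε · sin λ_s = sin 9.20° × sin 314.7° = -0.11364, so δ = -6.525°.
cos H₀ = −tan(-75.9°) tan(-6.525°) = -0.4554, H₀ = 2.0436 rad.
Bracket: H₀ sin φ sin δ + cos φ cos δ sin H₀ = 2.0436×-0.96987×-0.11364 + 0.24362×0.99352×0.89030 = 0.225237 + 0.215489 = 0.440726.
Q̄ = (S₀/π) × [bracket] = (2431/π) × 0.440726 = 341.04 W/m².
— Configuration B (φ=-75.9°):
Solar longitude: λ_s = 360° × (281 − 87)/629.50 = 110.945°.
sin δ = sin 9.20° × sin 110.945° = 0.14932, so δ = +8.587°.
cos H₀ = −tan(-75.9°) tan(+8.587°) = 0.6012, H₀ = 0.9258 rad.
Bracket: H₀ sin φ sin δ + cos φ cos δ sin H₀ = 0.9258×-0.96987×0.14932 + 0.24362×0.98879×0.79910 = -0.134075 + 0.192494 = 0.058419.
Q̄ = (S₀/π) × [bracket] = (2431/π) × 0.058419 = 45.205 W/m².
Ratio Q̄_A / Q̄_B = 341.04 / 45.205 = 7.544.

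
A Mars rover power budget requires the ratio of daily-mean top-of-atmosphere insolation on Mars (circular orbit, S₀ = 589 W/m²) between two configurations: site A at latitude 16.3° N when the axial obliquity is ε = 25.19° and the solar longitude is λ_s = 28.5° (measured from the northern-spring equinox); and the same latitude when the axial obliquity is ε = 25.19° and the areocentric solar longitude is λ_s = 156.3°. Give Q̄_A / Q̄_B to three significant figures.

Q̄_A / Q̄_B ≈ 1.01

— Configuration A (φ=+16.3°):
Solar declination: sin δ = sin ε · sin λ_s = sin 25.19° × sin 28.5° = 0.20309, so δ = +11.718°.
cos H₀ = −tan(+16.3°) tan(+11.718°) = -0.0607, H₀ = 1.6315 rad.
Bracket: H₀ sin φ sin δ + cos φ cos δ sin H₀ = 1.6315×0.28067×0.20309 + 0.95981×0.97916×0.99816 = 0.092998 + 0.938078 = 1.031076.
Q̄ = (S₀/π) × [bracket] = (589/π) × 1.031076 = 193.31 W/m².
— Configuration B (φ=+16.3°):
sin δ = sin 25.19° × sin 156.3° = 0.17108, so δ = +9.850°.
cos H₀ = −tan(+16.3°) tan(+9.850°) = -0.0508, H₀ = 1.6216 rad.
Bracket: H₀ sin φ sin δ + cos φ cos δ sin H₀ = 1.6216×0.28067×0.17108 + 0.95981×0.98526×0.99871 = 0.077864 + 0.944442 = 1.022306.
Q̄ = (S₀/π) × [bracket] = (589/π) × 1.022306 = 191.67 W/m².
Ratio Q̄_A / Q̄_B = 193.31 / 191.67 = 1.009.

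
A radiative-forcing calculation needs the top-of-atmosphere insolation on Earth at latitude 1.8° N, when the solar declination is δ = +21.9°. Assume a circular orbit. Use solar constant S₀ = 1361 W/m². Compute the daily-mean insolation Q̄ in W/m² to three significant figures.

cos H₀ = −tan(+1.8°) tan(+21.900°) = -0.0126, H₀ = 1.5834 rad.
Bracket: H₀ sin φ sin δ + cos φ cos δ sin H₀ = 1.5834×0.03141×0.37299 + 0.99951×0.92784×0.99992 = 0.018551 + 0.927311 = 0.945862.
Q̄ = (S₀/π) × [bracket] = (1361/π) × 0.945862 = 409.8 W/m².

Q̄ ≈ 410 W/m²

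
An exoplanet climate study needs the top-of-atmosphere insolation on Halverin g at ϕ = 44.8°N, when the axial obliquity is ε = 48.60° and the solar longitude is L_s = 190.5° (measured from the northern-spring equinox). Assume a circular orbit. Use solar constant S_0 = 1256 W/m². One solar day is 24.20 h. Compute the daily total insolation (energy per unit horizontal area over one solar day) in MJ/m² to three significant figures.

19.4 MJ/m²

Solar declination: sin δ = sin ε · sin L_s = sin 48.60° × sin 190.5° = -0.13670, so δ = -7.857°.
cos h₀ = −tan(+44.8°) tan(-7.857°) = 0.1370, h₀ = 1.4333 rad.
Bracket: h₀ sin ϕ sin δ + cos ϕ cos δ sin h₀ = 1.4333×0.70463×-0.13670 + 0.70957×0.99061×0.99057 = -0.138060 + 0.696279 = 0.558219.
Q̄ = (S_0/π) × [bracket] = (1256/π) × 0.558219 = 223.17 W/m².
Daily total = Q̄ × 24.20 h × 3600 s/h = 223.17 × 24.20 × 3600 / 10⁶ = 19.44 MJ/m².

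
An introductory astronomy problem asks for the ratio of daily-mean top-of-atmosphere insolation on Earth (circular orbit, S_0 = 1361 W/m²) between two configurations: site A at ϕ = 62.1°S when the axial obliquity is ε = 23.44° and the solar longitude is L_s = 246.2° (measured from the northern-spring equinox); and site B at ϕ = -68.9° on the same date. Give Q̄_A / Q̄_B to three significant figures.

Q̄_A / Q̄_B ≈ 1.00

— Configuration A (ϕ=-62.1°):
Solar declination: sin δ = sin ε · sin L_s = sin 23.44° × sin 246.2° = -0.36396, so δ = -21.344°.
cos h₀ = −tan(-62.1°) tan(-21.344°) = -0.7380, h₀ = 2.4009 rad.
Bracket: h₀ sin ϕ sin δ + cos ϕ cos δ sin h₀ = 2.4009×-0.88377×-0.36396 + 0.46793×0.93141×0.67478 = 0.772266 + 0.294093 = 1.066359.
Q̄ = (S_0/π) × [bracket] = (1361/π) × 1.066359 = 461.97 W/m².
— Configuration B (ϕ=-68.9°):
cos h₀ = −tan(-68.9°) tan(-21.344°) = -1.0127 ≤ −1 ⇒ polar day, h₀ = π.
Bracket: h₀ sin ϕ sin δ + cos ϕ cos δ sin h₀ = 3.1416×-0.93295×-0.36396 + 0.36000×0.93141×0.00000 = 1.066751 + 0.000000 = 1.066751.
Q̄ = (S_0/π) × [bracket] = (1361/π) × 1.066751 = 462.14 W/m².
Ratio Q̄_A / Q̄_B = 461.97 / 462.14 = 0.9996.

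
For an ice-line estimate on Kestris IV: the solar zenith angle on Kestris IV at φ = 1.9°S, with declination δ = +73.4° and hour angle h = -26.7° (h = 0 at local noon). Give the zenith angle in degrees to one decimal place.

θ_z = 77.1°

cos θ_z = sin φ sin δ + cos φ cos δ cos h = -0.031773 + 0.255085 = 0.223312.
θ_z = arccos(0.223312) = 77.1°.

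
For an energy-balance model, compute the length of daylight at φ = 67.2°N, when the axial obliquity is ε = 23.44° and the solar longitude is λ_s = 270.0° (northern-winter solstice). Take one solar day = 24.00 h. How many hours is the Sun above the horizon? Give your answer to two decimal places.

0.00 h

Solar declination: sin δ = sin ε · sin λ_s = sin 23.44° × sin 270.0° = -0.39779, so δ = -23.440°.
cos H₀ = −tan φ · tan δ = 1.0314 ≥ 1, so the Sun never rises (polar night) and H₀ = 0.
Daylight = 2H₀/(2π) × 24.00 h = (0.0000/π) × 24.00 = 0.00 h.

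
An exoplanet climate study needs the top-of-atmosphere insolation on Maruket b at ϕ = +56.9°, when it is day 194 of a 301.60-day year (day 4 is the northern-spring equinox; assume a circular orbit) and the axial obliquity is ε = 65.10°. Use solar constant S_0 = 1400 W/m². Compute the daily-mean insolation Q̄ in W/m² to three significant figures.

Q̄ ≈ 0.00 W/m²

Solar longitude: L_s = 360° × (194 − 4)/301.60 = 226.790°.
sin δ = sin 65.10° × sin 226.790° = -0.66110, so δ = -41.384°.
cos h₀ = −tan(+56.9°) tan(-41.384°) = 1.3516 ≥ 1 ⇒ polar night, h₀ = 0 and Q̄ = 0.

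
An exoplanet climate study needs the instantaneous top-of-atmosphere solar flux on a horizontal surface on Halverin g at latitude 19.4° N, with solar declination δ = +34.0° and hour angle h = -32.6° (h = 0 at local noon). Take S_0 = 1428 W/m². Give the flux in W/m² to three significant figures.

cos θ_z = sin ϕ sin δ + cos ϕ cos δ cos h = 0.185742 + 0.658770 = 0.844512.
Flux = S_0 · cos θ_z = 1428 × 0.844512 = 1206 W/m².

1.21e+03 W/m²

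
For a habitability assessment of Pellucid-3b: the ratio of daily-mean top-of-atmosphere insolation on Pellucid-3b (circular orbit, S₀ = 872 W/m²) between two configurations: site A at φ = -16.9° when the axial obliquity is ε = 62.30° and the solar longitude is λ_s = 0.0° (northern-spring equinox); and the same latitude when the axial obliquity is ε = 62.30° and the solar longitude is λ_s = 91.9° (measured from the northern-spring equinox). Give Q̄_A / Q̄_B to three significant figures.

— Configuration A (φ=-16.9°):
Solar declination: sin δ = sin ε · sin λ_s = sin 62.30° × sin 0.0° = 0.00000, so δ = +0.000°.
cos H₀ = −tan(-16.9°) tan(+0.000°) = 0.0000, H₀ = 1.5708 rad.
Bracket: H₀ sin φ sin δ + cos φ cos δ sin H₀ = 1.5708×-0.29070×0.00000 + 0.95681×1.00000×1.00000 = -0.000000 + 0.956810 = 0.956810.
Q̄ = (S₀/π) × [bracket] = (872/π) × 0.956810 = 265.58 W/m².
— Configuration B (φ=-16.9°):
Solar declination: sin δ = sin ε · sin λ_s = sin 62.30° × sin 91.9° = 0.88491, so δ = +62.240°.
cos H₀ = −tan(-16.9°) tan(+62.240°) = 0.5772, H₀ = 0.9555 rad.
Bracket: H₀ sin φ sin δ + cos φ cos δ sin H₀ = 0.9555×-0.29070×0.88491 + 0.95681×0.46577×0.81658 = -0.245796 + 0.363912 = 0.118116.
Q̄ = (S₀/π) × [bracket] = (872/π) × 0.118116 = 32.785 W/m².
Ratio Q̄_A / Q̄_B = 265.58 / 32.785 = 8.101.

Q̄_A / Q̄_B ≈ 8.10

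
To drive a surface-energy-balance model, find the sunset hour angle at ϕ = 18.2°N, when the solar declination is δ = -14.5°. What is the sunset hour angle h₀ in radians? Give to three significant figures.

cos h₀ = −tan ϕ · tan δ = −tan(+18.2°) × tan(-14.500°) = 0.0850, so h₀ = 1.4857 rad = 85.12°.

h₀ = 1.49 rad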